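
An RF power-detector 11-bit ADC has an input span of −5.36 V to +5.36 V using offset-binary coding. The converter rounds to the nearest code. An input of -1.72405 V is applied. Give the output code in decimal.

code 695

With 2048 levels over 10.72 V, one step is 5.234 mV.
(V_in − V_low)/LSB = (-1.72405 − (−5.36)) / 0.00523438 = 694.629.
round(694.629) = 695.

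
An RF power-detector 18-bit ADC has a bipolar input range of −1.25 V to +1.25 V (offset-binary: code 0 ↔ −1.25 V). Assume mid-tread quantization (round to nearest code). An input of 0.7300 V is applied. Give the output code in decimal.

With 262144 levels over 2.5 V, one step is 9.54 µV.
(0.7300 − (−1.25)) / 9.53674e-06 = 207618.048 LSBs.
So the output code is 207618.

code 207618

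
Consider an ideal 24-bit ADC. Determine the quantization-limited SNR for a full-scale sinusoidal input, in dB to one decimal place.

SNR ≈ 6.02·N + 1.76 dB = 6.02·24 + 1.76 = 146.24 dB.

146.2 dB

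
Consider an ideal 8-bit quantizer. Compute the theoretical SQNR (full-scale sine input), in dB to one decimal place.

49.9 dB

SNR ≈ 6.02·N + 1.76 dB = 6.02·8 + 1.76 = 49.92 dB.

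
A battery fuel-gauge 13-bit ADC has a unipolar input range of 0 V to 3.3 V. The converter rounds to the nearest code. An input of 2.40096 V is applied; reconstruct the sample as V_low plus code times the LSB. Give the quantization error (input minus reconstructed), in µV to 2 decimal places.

81.09 µV

One LSB is 3.3 V / 8192 = 402.83 µV.
(2.40096 − 0)/0.000402832 = 5960.2013; round gives code 5960.
V_rec = 0 + 5960·0.000402832 = 2.4008789 V.
Error = 2.40096 − 2.4008789 = 8.10938e-05 V = 81.09 µV.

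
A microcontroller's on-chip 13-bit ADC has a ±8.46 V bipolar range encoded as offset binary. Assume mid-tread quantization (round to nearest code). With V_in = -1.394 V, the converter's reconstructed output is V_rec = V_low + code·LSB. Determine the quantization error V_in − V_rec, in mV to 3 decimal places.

One LSB is 16.92 V / 8192 = 2.065 mV.
(-1.394 − (−8.46))/0.00206543 = 3421.0799; round gives code 3421.
V_rec = (−8.46) + 3421·0.00206543 = -1.394165 V.
Difference: 0.000165039 V → 0.165 mV.

0.165 mV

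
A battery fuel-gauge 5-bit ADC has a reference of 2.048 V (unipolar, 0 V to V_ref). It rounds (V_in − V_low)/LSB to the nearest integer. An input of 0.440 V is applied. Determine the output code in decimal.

With 32 levels over 2.048 V, one step is 64.000 mV.
(V_in − V_low)/LSB = (0.440 − 0) / 0.064 = 6.875.
round(6.875) = 7.

code 7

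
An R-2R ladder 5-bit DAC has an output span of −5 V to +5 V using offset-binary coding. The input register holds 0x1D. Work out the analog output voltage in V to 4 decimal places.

LSB = 10 V / 2^5 = 312.500 mV.
Code 0x1D = 29 decimal.
V_out = (−5) + 29 × 0.3125 V = 4.0625 V.

4.0625 V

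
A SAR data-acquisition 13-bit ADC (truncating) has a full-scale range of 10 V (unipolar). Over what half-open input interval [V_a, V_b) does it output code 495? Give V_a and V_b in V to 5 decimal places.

[0.60425 V, 0.60547 V)

LSB = 10/2^13 = 1.221 mV.
V_a = V_low + 495·LSB = 0.604248 V; V_b = V_low + 496·LSB = 0.605469 V.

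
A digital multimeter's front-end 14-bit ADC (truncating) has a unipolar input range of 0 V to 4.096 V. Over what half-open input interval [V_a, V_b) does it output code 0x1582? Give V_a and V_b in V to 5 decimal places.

LSB = 4.096/2^14 = 250.00 µV.
Code 0x1582 = 5506 decimal.
V_a = V_low + 5506·LSB = 1.3765 V; V_b = V_low + 5507·LSB = 1.37675 V.

[1.37650 V, 1.37675 V)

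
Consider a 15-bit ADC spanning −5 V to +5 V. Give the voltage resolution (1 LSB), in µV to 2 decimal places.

Full-scale span = 10 V.
LSB = 10 / 2^15 = 10 / 32768 = 0.000305176 V = 305.18 µV.

305.18 µV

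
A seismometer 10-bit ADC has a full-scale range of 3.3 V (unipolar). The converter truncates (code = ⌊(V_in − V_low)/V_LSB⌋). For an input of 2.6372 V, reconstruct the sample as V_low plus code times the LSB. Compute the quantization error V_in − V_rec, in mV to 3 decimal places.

1.067 mV

One LSB is 3.3 V / 1024 = 3.223 mV.
(2.6372 − 0)/0.00322266 = 818.3312; ⌊·⌋ gives code 818.
Code 818 maps back to 0 + 818×0.00322266 V = 2.6361328 V.
Difference: 0.00106719 V → 1.067 mV.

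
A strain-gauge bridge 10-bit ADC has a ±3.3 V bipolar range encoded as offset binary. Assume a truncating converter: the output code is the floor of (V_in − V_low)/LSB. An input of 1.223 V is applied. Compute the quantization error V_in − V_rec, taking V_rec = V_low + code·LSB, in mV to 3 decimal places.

Step size: 6.6 V ÷ 2^10 = 6.445 mV.
(1.223 − (−3.3))/0.00644531 = 701.7503; ⌊·⌋ gives code 701.
Code 701 maps back to (−3.3) + 701×0.00644531 V = 1.2181641 V.
V_in − V_rec = 0.00483594 V = 4.836 mV.

4.836 mV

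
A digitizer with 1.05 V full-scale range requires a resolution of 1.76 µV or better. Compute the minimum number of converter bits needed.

20 bits

Number of steps required ≥ 1.05 V / 1.76 µV = 596590.91.
Need 2^N ≥ 596590.91; 2^19 = 524288, 2^20 = 1048576.
Minimum N = 20.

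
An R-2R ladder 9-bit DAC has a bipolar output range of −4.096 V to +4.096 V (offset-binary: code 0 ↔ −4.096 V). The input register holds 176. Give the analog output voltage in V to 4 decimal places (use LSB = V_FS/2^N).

LSB = 8.192 V / 2^9 = 16.000 mV.
V_out = (−4.096) + 176 × 0.016 V = -1.28 V.

-1.2800 V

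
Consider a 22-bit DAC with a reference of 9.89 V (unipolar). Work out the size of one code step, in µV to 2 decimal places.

2.36 µV

Full-scale span = 9.89 V.
LSB = 9.89 / 2^22 = 9.89 / 4194304 = 2.35796e-06 V = 2.36 µV.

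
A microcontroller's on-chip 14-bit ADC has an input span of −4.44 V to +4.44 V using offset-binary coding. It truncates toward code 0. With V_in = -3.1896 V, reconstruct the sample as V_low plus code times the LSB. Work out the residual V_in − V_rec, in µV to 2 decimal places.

One LSB is 8.88 V / 16384 = 0.542 mV.
(V_in − V_low)/LSB = (-3.1896 − (−4.44))/0.000541992 = 2307.0443 → code 2307 (floor).
Reconstructed: -3.189624 V.
Difference: 2.40234e-05 V → 24.02 µV.

24.02 µV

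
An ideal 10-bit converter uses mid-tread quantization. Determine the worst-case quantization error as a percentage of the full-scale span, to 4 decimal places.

0.0488 %

Rounding → worst-case error = ½ LSB = V_FS/2^11, so 100/2048 = 0.0488281 % of full scale.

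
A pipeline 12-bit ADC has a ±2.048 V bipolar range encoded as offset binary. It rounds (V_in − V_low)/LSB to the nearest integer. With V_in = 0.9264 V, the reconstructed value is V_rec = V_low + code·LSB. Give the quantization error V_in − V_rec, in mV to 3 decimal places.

0.400 mV

Step size: 4.096 V ÷ 2^12 = 1.000 mV.
(V_in − V_low)/LSB = (0.9264 − (−2.048))/0.001 = 2974.4000 → code 2974 (round).
V_rec = (−2.048) + 2974·0.001 = 0.926 V.
Difference: 0.0004 V → 0.400 mV.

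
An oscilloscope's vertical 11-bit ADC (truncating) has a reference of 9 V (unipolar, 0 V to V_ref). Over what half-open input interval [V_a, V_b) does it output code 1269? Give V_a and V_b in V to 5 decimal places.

LSB = 9/2^11 = 4.395 mV.
V_a = V_low + 1269·LSB = 5.57666 V; V_b = V_low + 1270·LSB = 5.58105 V.

[5.57666 V, 5.58105 V)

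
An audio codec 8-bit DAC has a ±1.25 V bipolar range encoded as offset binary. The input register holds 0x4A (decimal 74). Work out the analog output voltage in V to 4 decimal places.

LSB = 2.5 V / 2^8 = 9.766 mV.
Code 0x4A = 74 decimal.
V_out = (−1.25) + 74 × 0.00976562 V = -0.527344 V.

-0.5273 V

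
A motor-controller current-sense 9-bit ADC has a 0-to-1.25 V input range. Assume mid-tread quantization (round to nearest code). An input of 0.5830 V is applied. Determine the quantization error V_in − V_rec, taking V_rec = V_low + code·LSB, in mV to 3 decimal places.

One LSB is 1.25 V / 512 = 2.441 mV.
(V_in − V_low)/LSB = (0.5830 − 0)/0.00244141 = 238.7968 → code 239 (round).
Code 239 maps back to 0 + 239×0.00244141 V = 0.58349609 V.
V_in − V_rec = -0.000496094 V = -0.496 mV.

-0.496 mV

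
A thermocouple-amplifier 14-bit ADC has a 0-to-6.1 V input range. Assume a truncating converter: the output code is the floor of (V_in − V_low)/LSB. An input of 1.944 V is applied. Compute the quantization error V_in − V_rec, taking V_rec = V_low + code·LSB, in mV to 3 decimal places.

0.146 mV

Step size: 6.1 V ÷ 2^14 = 372.31 µV.
Scaled input = 5221.3928 LSBs, so code = 5221.
V_rec = 0 + 5221·0.000372314 = 1.9438538 V.
Difference: 0.00014624 V → 0.146 mV.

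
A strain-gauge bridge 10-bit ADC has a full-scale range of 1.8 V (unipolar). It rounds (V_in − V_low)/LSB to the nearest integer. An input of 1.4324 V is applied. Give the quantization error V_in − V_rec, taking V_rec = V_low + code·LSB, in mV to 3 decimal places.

-0.217 mV

One LSB is 1.8 V / 1024 = 1.758 mV.
(V_in − V_low)/LSB = (1.4324 − 0)/0.00175781 = 814.8764 → code 815 (round).
Reconstructed: 1.4326172 V.
Error = 1.4324 − 1.4326172 = -0.000217187 V = -0.217 mV.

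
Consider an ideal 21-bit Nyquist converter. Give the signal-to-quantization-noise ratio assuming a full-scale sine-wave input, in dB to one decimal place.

SNR ≈ 6.02·N + 1.76 dB = 6.02·21 + 1.76 = 128.18 dB.

128.2 dB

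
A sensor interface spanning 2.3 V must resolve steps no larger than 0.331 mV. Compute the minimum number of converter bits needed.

13 bits

Number of steps required ≥ 2.3 V / 0.331 mV = 6948.64.
Need 2^N ≥ 6948.64; 2^12 = 4096, 2^13 = 8192.
Minimum N = 13.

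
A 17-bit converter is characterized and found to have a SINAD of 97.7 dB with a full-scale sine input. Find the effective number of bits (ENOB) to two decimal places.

ENOB = (SINAD − 1.76) / 6.02 = (97.7 − 1.76)/6.02 = 15.937.

15.94 bits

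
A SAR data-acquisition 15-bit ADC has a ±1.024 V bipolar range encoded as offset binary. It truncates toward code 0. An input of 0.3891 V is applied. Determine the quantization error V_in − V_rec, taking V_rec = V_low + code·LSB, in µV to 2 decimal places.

Step size: 2.048 V ÷ 2^15 = 62.50 µV.
(V_in − V_low)/LSB = (0.3891 − (−1.024))/6.25e-05 = 22609.6000 → code 22609 (floor).
Reconstructed: 0.3890625 V.
V_in − V_rec = 3.75e-05 V = 37.50 µV.

37.50 µV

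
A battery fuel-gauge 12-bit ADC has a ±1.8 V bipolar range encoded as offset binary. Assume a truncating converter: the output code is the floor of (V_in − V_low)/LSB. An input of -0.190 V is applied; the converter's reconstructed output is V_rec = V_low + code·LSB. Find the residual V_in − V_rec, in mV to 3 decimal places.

Step size: 3.6 V ÷ 2^12 = 0.879 mV.
Scaled input = 1831.8222 LSBs, so code = 1831.
Code 1831 maps back to (−1.8) + 1831×0.000878906 V = -0.19072266 V.
V_in − V_rec = 0.000722656 V = 0.723 mV.

0.723 mV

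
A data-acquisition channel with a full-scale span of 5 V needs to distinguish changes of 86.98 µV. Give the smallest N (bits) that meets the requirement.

16 bits

Number of steps required ≥ 5 V / 86.98 µV = 57484.48.
Need 2^N ≥ 57484.48; 2^15 = 32768, 2^16 = 65536.
Minimum N = 16.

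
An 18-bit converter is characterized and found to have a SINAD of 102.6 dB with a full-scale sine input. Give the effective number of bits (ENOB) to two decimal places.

16.75 bits

ENOB = (SINAD − 1.76) / 6.02 = (102.6 − 1.76)/6.02 = 16.751.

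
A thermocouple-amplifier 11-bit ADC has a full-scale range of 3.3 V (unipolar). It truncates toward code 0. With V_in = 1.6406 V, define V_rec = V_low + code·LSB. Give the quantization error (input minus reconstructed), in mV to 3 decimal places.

One LSB is 3.3 V / 2048 = 1.611 mV.
(1.6406 − 0)/0.00161133 = 1018.1663; ⌊·⌋ gives code 1018.
Reconstructed: 1.640332 V.
Difference: 0.000267969 V → 0.268 mV.

0.268 mV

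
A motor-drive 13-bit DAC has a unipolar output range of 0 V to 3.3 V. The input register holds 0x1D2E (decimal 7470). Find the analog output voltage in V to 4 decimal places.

3.0092 V

LSB = 3.3 V / 2^13 = 402.83 µV.
Code 0x1D2E = 7470 decimal.
V_out = 0 + 7470 × 0.000402832 V = 3.00916 V.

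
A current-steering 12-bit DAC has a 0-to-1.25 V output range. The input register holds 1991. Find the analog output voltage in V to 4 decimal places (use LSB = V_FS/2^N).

0.6076 V

LSB = 1.25 V / 2^12 = 305.18 µV.
V_out = 0 + 1991 × 0.000305176 V = 0.607605 V.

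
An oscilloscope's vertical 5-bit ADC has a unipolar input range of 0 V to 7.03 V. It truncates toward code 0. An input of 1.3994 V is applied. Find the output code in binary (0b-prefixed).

code 0b110 (decimal 6)

Full-scale span = 7.03 V; LSB = 7.03/2^5 = 219.688 mV.
(V_in − V_low)/LSB = (1.3994 − 0) / 0.219688 = 6.370.
⌊·⌋(6.370) = 6.
In binary (0b-prefixed): 0b110.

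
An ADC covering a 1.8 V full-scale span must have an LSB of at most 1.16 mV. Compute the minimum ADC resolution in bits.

11 bits

Number of steps required ≥ 1.8 V / 1.16 mV = 1551.72.
Need 2^N ≥ 1551.72; 2^10 = 1024, 2^11 = 2048.
Minimum N = 11.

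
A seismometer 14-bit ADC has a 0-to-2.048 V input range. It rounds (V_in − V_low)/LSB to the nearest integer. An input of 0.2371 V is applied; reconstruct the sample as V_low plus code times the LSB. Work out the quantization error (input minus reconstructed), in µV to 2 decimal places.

-25.00 µV

One LSB is 2.048 V / 16384 = 125.00 µV.
(0.2371 − 0)/0.000125 = 1896.8000; round gives code 1897.
Code 1897 maps back to 0 + 1897×0.000125 V = 0.237125 V.
Difference: -2.5e-05 V → -25.00 µV.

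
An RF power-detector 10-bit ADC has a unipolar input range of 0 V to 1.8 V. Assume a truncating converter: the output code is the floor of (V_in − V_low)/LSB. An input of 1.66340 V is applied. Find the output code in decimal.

Full-scale span = 1.8 V; LSB = 1.8/2^10 = 1.758 mV.
(1.66340 − 0) / 0.00175781 = 946.290 LSBs.
Floor → code 946.

code 946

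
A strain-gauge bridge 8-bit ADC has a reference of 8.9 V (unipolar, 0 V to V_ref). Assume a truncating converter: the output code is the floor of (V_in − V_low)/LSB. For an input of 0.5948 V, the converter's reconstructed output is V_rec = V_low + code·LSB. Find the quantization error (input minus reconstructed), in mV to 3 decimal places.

LSB = 8.9/2^8 = 34.766 mV.
(0.5948 − 0)/0.0347656 = 17.1089; ⌊·⌋ gives code 17.
Reconstructed: 0.59101563 V.
V_in − V_rec = 0.00378437 V = 3.784 mV.

3.784 mV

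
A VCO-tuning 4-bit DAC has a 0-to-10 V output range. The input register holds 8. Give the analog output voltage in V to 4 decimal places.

LSB = 10 V / 2^4 = 0.6250 V.
V_out = 0 + 8 × 0.625 V = 5 V.

5.0000 V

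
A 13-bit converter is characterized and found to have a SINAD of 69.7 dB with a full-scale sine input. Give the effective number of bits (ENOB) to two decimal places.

11.29 bits

ENOB = (SINAD − 1.76) / 6.02 = (69.7 − 1.76)/6.02 = 11.286.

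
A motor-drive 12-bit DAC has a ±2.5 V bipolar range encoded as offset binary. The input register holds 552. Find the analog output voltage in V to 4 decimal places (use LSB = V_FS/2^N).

-1.8262 V

LSB = 5 V / 2^12 = 1.221 mV.
V_out = (−2.5) + 552 × 0.0012207 V = -1.82617 V.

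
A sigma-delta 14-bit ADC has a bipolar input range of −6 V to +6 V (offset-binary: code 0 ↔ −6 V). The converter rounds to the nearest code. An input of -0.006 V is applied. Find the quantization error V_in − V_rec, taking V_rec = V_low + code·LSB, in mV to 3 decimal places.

One LSB is 12 V / 16384 = 0.732 mV.
(V_in − V_low)/LSB = (-0.006 − (−6))/0.000732422 = 8183.8080 → code 8184 (round).
V_rec = (−6) + 8184·0.000732422 = -0.005859375 V.
V_in − V_rec = -0.000140625 V = -0.141 mV.

-0.141 mV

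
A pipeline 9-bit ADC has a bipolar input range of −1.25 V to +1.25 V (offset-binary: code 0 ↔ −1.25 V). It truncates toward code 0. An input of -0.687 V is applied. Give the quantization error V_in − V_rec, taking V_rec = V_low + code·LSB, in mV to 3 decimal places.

One LSB is 2.5 V / 512 = 4.883 mV.
Scaled input = 115.3024 LSBs, so code = 115.
Reconstructed: -0.68847656 V.
Error = -0.687 − (−0.68847656) = 0.00147656 V = 1.477 mV.

1.477 mV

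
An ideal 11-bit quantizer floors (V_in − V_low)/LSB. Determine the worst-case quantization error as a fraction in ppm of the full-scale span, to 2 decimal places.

488.28 ppm

Truncating → worst-case error = 1 LSB = V_FS/2^11, so 1e+06/2048 = 488.281 ppm of full scale.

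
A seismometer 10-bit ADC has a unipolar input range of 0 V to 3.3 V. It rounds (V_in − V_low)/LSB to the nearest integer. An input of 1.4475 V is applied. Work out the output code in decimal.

code 449

LSB = 3.3 V / 1024 = 3.223 mV.
(1.4475 − 0) / 0.00322266 = 449.164 LSBs.
Round → code 449.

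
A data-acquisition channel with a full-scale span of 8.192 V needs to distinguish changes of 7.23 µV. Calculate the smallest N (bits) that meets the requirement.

Number of steps required ≥ 8.192 V / 7.23 µV = 1133056.71.
Need 2^N ≥ 1133056.71; 2^20 = 1048576, 2^21 = 2097152.
Minimum N = 21.

21 bits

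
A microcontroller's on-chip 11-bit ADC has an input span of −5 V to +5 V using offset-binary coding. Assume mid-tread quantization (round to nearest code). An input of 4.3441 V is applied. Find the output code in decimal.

LSB = 10 V / 2048 = 4.883 mV.
Input sits at 1913.672 steps above V_low.
round(1913.672) = 1914.

code 1914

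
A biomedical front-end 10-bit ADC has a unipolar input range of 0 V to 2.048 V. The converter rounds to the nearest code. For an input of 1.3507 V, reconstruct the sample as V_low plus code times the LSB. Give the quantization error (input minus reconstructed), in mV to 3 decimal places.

Step size: 2.048 V ÷ 2^10 = 2.000 mV.
Scaled input = 675.3500 LSBs, so code = 675.
Code 675 maps back to 0 + 675×0.002 V = 1.35 V.
Error = 1.3507 − 1.35 = 0.0007 V = 0.700 mV.

0.700 mV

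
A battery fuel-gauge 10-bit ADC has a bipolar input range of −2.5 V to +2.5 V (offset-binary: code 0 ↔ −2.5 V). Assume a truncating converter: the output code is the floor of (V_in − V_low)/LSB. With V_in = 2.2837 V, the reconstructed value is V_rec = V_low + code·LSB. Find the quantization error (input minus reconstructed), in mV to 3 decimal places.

3.427 mV

One LSB is 5 V / 1024 = 4.883 mV.
Scaled input = 979.7018 LSBs, so code = 979.
V_rec = (−2.5) + 979·0.00488281 = 2.2802734 V.
Error = 2.2837 − 2.2802734 = 0.00342656 V = 3.427 mV.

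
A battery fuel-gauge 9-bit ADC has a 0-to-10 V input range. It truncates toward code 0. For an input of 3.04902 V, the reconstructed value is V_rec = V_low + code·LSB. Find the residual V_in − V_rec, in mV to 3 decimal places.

2.145 mV

Step size: 10 V ÷ 2^9 = 19.531 mV.
Scaled input = 156.1098 LSBs, so code = 156.
Reconstructed: 3.046875 V.
Error = 3.04902 − 3.046875 = 0.002145 V = 2.145 mV.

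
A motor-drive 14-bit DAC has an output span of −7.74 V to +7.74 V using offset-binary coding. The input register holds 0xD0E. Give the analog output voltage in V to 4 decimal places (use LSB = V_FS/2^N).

-4.5824 V

LSB = 15.48 V / 2^14 = 0.945 mV.
Code 0xD0E = 3342 decimal.
V_out = (−7.74) + 3342 × 0.000944824 V = -4.5824 V.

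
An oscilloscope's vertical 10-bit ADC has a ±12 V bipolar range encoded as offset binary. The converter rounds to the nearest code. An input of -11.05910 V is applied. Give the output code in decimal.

code 40

With 1024 levels over 24 V, one step is 23.438 mV.
Input sits at 40.145 steps above V_low.
round(40.145) = 40.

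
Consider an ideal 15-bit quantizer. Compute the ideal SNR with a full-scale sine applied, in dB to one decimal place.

92.1 dB

SNR ≈ 6.02·N + 1.76 dB = 6.02·15 + 1.76 = 92.06 dB.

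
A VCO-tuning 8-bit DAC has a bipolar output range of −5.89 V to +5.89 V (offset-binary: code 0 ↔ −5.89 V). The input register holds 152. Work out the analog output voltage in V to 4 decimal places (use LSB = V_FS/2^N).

1.1044 V

LSB = 11.78 V / 2^8 = 46.016 mV.
V_out = (−5.89) + 152 × 0.0460156 V = 1.10438 V.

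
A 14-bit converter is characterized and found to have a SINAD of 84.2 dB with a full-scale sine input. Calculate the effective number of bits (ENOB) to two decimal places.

ENOB = (SINAD − 1.76) / 6.02 = (84.2 − 1.76)/6.02 = 13.694.

13.69 bits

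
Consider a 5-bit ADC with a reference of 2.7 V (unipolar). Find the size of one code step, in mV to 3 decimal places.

84.375 mV

Full-scale span = 2.7 V.
LSB = 2.7 / 2^5 = 2.7 / 32 = 0.084375 V = 84.375 mV.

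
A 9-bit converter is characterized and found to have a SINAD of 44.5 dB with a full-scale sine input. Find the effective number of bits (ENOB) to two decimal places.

ENOB = (SINAD − 1.76) / 6.02 = (44.5 − 1.76)/6.02 = 7.100.

7.10 bits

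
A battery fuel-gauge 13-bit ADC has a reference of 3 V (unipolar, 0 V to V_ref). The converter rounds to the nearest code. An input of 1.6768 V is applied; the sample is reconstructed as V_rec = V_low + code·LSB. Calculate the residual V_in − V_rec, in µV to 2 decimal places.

-79.88 µV

Step size: 3 V ÷ 2^13 = 366.21 µV.
(V_in − V_low)/LSB = (1.6768 − 0)/0.000366211 = 4578.7819 → code 4579 (round).
Reconstructed: 1.6768799 V.
Error = 1.6768 − 1.6768799 = -7.98828e-05 V = -79.88 µV.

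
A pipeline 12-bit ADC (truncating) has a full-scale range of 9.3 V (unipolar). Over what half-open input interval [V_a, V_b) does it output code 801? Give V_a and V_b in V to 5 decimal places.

LSB = 9.3/2^12 = 2.271 mV.
V_a = V_low + 801·LSB = 1.81868 V; V_b = V_low + 802·LSB = 1.82095 V.

[1.81868 V, 1.82095 V)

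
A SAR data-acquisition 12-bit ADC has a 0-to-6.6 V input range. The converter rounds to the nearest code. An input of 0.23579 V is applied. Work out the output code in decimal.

code 146

Full-scale span = 6.6 V; LSB = 6.6/2^12 = 1.611 mV.
(0.23579 − 0) / 0.00161133 = 146.333 LSBs.
round(146.333) = 146.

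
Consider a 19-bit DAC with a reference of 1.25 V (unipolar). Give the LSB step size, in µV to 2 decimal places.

Full-scale span = 1.25 V.
LSB = 1.25 / 2^19 = 1.25 / 524288 = 2.38419e-06 V = 2.38 µV.

2.38 µV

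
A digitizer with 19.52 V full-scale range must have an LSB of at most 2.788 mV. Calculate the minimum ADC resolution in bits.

Number of steps required ≥ 19.52 V / 2.788 mV = 7001.43.
Need 2^N ≥ 7001.43; 2^12 = 4096, 2^13 = 8192.
Minimum N = 13.

13 bits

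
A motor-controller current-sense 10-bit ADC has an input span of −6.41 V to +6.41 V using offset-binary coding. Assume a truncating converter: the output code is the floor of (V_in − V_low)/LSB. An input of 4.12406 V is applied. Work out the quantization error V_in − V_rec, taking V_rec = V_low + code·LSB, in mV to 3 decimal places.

LSB = 12.82/2^10 = 12.520 mV.
(V_in − V_low)/LSB = (4.12406 − (−6.41))/0.0125195 = 841.4101 → code 841 (floor).
V_rec = (−6.41) + 841·0.0125195 = 4.1189258 V.
Difference: 0.00513422 V → 5.134 mV.

5.134 mV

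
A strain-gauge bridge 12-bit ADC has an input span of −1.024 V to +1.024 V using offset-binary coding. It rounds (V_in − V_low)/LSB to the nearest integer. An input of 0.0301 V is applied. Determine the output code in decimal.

With 4096 levels over 2.048 V, one step is 0.500 mV.
(0.0301 − (−1.024)) / 0.0005 = 2108.200 LSBs.
Round → code 2108.

code 2108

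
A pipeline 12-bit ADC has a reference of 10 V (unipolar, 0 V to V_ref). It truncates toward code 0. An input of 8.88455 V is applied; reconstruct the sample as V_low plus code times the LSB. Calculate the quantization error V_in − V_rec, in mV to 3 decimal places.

0.273 mV

One LSB is 10 V / 4096 = 2.441 mV.
(V_in − V_low)/LSB = (8.88455 − 0)/0.00244141 = 3639.1117 → code 3639 (floor).
Code 3639 maps back to 0 + 3639×0.00244141 V = 8.8842773 V.
V_in − V_rec = 0.000272656 V = 0.273 mV.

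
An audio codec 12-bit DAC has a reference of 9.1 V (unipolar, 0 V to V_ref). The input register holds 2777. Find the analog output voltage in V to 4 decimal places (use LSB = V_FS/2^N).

6.1696 V

LSB = 9.1 V / 2^12 = 2.222 mV.
V_out = 0 + 2777 × 0.00222168 V = 6.1696 V.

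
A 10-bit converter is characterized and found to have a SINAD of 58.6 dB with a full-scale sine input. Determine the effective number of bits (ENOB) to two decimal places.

9.44 bits

ENOB = (SINAD − 1.76) / 6.02 = (58.6 − 1.76)/6.02 = 9.442.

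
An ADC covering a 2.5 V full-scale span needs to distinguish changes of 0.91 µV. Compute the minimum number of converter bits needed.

22 bits

Number of steps required ≥ 2.5 V / 0.91 µV = 2747252.75.
Need 2^N ≥ 2747252.75; 2^21 = 2097152, 2^22 = 4194304.
Minimum N = 22.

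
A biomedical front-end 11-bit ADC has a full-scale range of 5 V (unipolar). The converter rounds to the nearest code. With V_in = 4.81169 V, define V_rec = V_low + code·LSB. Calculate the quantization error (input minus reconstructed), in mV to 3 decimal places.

-0.322 mV

Step size: 5 V ÷ 2^11 = 2.441 mV.
(4.81169 − 0)/0.00244141 = 1970.8682; round gives code 1971.
V_rec = 0 + 1971·0.00244141 = 4.8120117 V.
Difference: -0.000321719 V → -0.322 mV.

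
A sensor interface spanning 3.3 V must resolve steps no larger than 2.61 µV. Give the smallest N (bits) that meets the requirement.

21 bits

Number of steps required ≥ 3.3 V / 2.61 µV = 1264367.82.
Need 2^N ≥ 1264367.82; 2^20 = 1048576, 2^21 = 2097152.
Minimum N = 21.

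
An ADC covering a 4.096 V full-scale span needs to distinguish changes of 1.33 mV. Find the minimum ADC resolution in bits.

Number of steps required ≥ 4.096 V / 1.33 mV = 3079.70.
Need 2^N ≥ 3079.70; 2^11 = 2048, 2^12 = 4096.
Minimum N = 12.

12 bits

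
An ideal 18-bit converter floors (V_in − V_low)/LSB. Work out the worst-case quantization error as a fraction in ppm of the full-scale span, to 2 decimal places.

Truncating → worst-case error = 1 LSB = V_FS/2^18, so 1e+06/262144 = 3.8147 ppm of full scale.

3.81 ppm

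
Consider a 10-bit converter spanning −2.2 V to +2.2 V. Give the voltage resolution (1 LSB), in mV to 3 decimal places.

Full-scale span = 4.4 V.
LSB = 4.4 / 2^10 = 4.4 / 1024 = 0.00429688 V = 4.297 mV.

4.297 mV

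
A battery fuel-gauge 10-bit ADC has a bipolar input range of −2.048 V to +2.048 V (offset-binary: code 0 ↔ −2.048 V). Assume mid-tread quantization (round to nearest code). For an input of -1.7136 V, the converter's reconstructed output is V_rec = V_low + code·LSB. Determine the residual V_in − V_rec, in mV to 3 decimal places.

Step size: 4.096 V ÷ 2^10 = 4.000 mV.
(V_in − V_low)/LSB = (-1.7136 − (−2.048))/0.004 = 83.6000 → code 84 (round).
Code 84 maps back to (−2.048) + 84×0.004 V = -1.712 V.
Difference: -0.0016 V → -1.600 mV.

-1.600 mV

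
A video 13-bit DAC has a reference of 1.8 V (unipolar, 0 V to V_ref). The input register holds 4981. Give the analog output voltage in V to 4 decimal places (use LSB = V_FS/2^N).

1.0945 V

LSB = 1.8 V / 2^13 = 219.73 µV.
V_out = 0 + 4981 × 0.000219727 V = 1.09446 V.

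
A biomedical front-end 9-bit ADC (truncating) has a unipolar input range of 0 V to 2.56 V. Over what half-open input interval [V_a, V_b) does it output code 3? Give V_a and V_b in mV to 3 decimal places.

LSB = 2.56/2^9 = 5.000 mV.
V_a = V_low + 3·LSB = 0.015 V; V_b = V_low + 4·LSB = 0.02 V.

[15.000 mV, 20.000 mV)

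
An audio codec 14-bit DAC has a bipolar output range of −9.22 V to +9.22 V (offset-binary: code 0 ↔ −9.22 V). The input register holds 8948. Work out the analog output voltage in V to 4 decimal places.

LSB = 18.44 V / 2^14 = 1.125 mV.
V_out = (−9.22) + 8948 × 0.00112549 V = 0.850869 V.

0.8509 V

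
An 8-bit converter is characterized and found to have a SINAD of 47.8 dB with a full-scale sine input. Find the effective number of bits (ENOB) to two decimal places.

ENOB = (SINAD − 1.76) / 6.02 = (47.8 − 1.76)/6.02 = 7.648.

7.65 bits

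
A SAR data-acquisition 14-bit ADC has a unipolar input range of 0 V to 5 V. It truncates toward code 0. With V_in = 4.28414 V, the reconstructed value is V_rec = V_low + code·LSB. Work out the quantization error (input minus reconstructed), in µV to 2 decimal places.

LSB = 5/2^14 = 305.18 µV.
(V_in − V_low)/LSB = (4.28414 − 0)/0.000305176 = 14038.2700 → code 14038 (floor).
V_rec = 0 + 14038·0.000305176 = 4.2840576 V.
V_in − V_rec = 8.23828e-05 V = 82.38 µV.

82.38 µV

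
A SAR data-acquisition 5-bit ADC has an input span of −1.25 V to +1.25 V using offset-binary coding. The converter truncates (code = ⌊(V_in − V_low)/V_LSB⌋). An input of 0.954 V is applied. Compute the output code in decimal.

Full-scale span = 2.5 V; LSB = 2.5/2^5 = 78.125 mV.
Input sits at 28.211 steps above V_low.
⌊·⌋(28.211) = 28.

code 28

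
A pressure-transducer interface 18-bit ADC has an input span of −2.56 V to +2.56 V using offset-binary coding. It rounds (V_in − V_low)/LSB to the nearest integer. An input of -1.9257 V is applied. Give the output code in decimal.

Full-scale span = 5.12 V; LSB = 5.12/2^18 = 19.53 µV.
Input sits at 32476.160 steps above V_low.
Round → code 32476.

code 32476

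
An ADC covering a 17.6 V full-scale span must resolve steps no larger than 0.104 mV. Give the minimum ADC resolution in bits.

18 bits

Number of steps required ≥ 17.6 V / 0.104 mV = 169230.77.
Need 2^N ≥ 169230.77; 2^17 = 131072, 2^18 = 262144.
Minimum N = 18.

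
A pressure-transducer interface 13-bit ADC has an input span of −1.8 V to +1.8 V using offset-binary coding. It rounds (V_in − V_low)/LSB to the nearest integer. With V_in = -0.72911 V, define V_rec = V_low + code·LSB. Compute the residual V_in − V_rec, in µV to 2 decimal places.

-57.27 µV

One LSB is 3.6 V / 8192 = 439.45 µV.
(V_in − V_low)/LSB = (-0.72911 − (−1.8))/0.000439453 = 2436.8697 → code 2437 (round).
Code 2437 maps back to (−1.8) + 2437×0.000439453 V = -0.72905273 V.
Error = -0.72911 − (−0.72905273) = -5.72656e-05 V = -57.27 µV.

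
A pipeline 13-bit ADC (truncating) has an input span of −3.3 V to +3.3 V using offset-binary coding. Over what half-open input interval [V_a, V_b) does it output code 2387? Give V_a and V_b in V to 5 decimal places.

[-1.37688 V, -1.37607 V)

LSB = 6.6/2^13 = 0.806 mV.
V_a = V_low + 2387·LSB = -1.37688 V; V_b = V_low + 2388·LSB = -1.37607 V.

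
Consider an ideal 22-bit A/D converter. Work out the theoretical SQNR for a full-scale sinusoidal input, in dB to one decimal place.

SNR ≈ 6.02·N + 1.76 dB = 6.02·22 + 1.76 = 134.20 dB.

134.2 dB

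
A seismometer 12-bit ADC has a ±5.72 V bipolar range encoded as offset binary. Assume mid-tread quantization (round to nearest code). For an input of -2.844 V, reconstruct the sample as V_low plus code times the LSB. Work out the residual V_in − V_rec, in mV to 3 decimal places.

LSB = 11.44/2^12 = 2.793 mV.
(V_in − V_low)/LSB = (-2.844 − (−5.72))/0.00279297 = 1029.7287 → code 1030 (round).
Reconstructed: -2.8432422 V.
Difference: -0.000757813 V → -0.758 mV.

-0.758 mV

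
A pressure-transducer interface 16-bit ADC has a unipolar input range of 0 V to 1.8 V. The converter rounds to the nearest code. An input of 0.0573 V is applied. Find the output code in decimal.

code 2086

Full-scale span = 1.8 V; LSB = 1.8/2^16 = 27.47 µV.
(V_in − V_low)/LSB = (0.0573 − 0) / 2.74658e-05 = 2086.229.
So the output code is 2086.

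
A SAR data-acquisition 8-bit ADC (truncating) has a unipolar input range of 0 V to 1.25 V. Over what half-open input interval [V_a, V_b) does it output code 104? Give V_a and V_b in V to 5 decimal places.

LSB = 1.25/2^8 = 4.883 mV.
V_a = V_low + 104·LSB = 0.507812 V; V_b = V_low + 105·LSB = 0.512695 V.

[0.50781 V, 0.51270 V)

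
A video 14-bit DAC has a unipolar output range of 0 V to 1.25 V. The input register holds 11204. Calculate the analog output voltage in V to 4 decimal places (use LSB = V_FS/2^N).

0.8548 V

LSB = 1.25 V / 2^14 = 76.29 µV.
V_out = 0 + 11204 × 7.62939e-05 V = 0.854797 V.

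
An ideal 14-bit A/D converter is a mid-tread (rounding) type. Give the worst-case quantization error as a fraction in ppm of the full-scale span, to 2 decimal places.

30.52 ppm

Rounding → worst-case error = ½ LSB = V_FS/2^15, so 1e+06/32768 = 30.5176 ppm of full scale.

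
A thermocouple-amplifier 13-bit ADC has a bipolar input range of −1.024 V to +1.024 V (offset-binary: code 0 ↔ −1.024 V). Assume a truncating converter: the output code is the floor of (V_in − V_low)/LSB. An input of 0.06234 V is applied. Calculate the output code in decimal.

With 8192 levels over 2.048 V, one step is 250.00 µV.
(0.06234 − (−1.024)) / 0.00025 = 4345.360 LSBs.
So the output code is 4345.

code 4345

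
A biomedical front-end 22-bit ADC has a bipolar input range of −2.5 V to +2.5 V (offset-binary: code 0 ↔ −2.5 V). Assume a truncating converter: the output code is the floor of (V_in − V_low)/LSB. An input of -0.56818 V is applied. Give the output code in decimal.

LSB = 5 V / 4194304 = 1.19 µV.
(-0.56818 − (−2.5)) / 1.19209e-06 = 1620528.071 LSBs.
⌊·⌋(1620528.071) = 1620528.

code 1620528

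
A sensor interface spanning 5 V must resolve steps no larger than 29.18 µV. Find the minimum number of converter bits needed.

Number of steps required ≥ 5 V / 29.18 µV = 171350.24.
Need 2^N ≥ 171350.24; 2^17 = 131072, 2^18 = 262144.
Minimum N = 18.

18 bits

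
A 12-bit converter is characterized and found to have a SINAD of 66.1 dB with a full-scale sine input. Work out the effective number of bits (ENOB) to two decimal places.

10.69 bits

ENOB = (SINAD − 1.76) / 6.02 = (66.1 − 1.76)/6.02 = 10.688.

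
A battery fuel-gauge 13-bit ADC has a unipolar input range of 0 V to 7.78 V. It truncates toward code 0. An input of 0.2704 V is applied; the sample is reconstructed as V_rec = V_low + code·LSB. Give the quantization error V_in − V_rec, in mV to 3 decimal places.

One LSB is 7.78 V / 8192 = 0.950 mV.
(0.2704 − 0)/0.000949707 = 284.7194; ⌊·⌋ gives code 284.
V_rec = 0 + 284·0.000949707 = 0.2697168 V.
Error = 0.2704 − 0.2697168 = 0.000683203 V = 0.683 mV.

0.683 mV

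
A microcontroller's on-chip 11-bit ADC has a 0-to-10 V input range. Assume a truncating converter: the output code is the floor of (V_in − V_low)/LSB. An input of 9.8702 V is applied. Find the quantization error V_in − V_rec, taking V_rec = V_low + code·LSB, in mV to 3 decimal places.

2.036 mV

One LSB is 10 V / 2048 = 4.883 mV.
(V_in − V_low)/LSB = (9.8702 − 0)/0.00488281 = 2021.4170 → code 2021 (floor).
V_rec = 0 + 2021·0.00488281 = 9.8681641 V.
V_in − V_rec = 0.00203594 V = 2.036 mV.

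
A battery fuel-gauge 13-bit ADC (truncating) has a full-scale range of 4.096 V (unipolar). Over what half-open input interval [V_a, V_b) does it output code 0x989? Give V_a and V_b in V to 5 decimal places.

[1.22050 V, 1.22100 V)

LSB = 4.096/2^13 = 0.500 mV.
Code 0x989 = 2441 decimal.
V_a = V_low + 2441·LSB = 1.2205 V; V_b = V_low + 2442·LSB = 1.221 V.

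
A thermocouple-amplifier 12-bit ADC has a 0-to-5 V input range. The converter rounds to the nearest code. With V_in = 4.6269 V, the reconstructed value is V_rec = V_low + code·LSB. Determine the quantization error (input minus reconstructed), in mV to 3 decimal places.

0.435 mV

One LSB is 5 V / 4096 = 1.221 mV.
(4.6269 − 0)/0.0012207 = 3790.3565; round gives code 3790.
Code 3790 maps back to 0 + 3790×0.0012207 V = 4.6264648 V.
V_in − V_rec = 0.000435156 V = 0.435 mV.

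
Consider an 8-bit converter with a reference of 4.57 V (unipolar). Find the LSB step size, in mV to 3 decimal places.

17.852 mV

Full-scale span = 4.57 V.
LSB = 4.57 / 2^8 = 4.57 / 256 = 0.0178516 V = 17.852 mV.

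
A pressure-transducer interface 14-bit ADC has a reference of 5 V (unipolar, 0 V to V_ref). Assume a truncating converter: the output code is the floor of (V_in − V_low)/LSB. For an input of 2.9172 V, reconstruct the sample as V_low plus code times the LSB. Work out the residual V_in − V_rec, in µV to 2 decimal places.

LSB = 5/2^14 = 305.18 µV.
Scaled input = 9559.0810 LSBs, so code = 9559.
Reconstructed: 2.9171753 V.
V_in − V_rec = 2.4707e-05 V = 24.71 µV.

24.71 µV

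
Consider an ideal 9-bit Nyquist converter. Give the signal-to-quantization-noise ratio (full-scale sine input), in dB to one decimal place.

SNR ≈ 6.02·N + 1.76 dB = 6.02·9 + 1.76 = 55.94 dB.

55.9 dB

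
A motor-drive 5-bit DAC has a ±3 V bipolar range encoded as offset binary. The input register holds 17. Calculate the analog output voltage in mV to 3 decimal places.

187.500 mV

LSB = 6 V / 2^5 = 187.500 mV.
V_out = (−3) + 17 × 0.1875 V = 0.1875 V.
= 187.500 mV.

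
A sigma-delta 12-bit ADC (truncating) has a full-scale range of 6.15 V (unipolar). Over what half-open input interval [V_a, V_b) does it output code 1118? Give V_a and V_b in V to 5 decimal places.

[1.67864 V, 1.68014 V)

LSB = 6.15/2^12 = 1.501 mV.
V_a = V_low + 1118·LSB = 1.67864 V; V_b = V_low + 1119·LSB = 1.68014 V.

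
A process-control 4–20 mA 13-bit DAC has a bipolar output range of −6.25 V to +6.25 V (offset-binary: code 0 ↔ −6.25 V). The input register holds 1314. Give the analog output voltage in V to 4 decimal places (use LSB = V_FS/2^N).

LSB = 12.5 V / 2^13 = 1.526 mV.
V_out = (−6.25) + 1314 × 0.00152588 V = -4.245 V.

-4.2450 V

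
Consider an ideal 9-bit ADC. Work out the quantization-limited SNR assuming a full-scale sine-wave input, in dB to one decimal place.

SNR ≈ 6.02·N + 1.76 dB = 6.02·9 + 1.76 = 55.94 dB.

55.9 dB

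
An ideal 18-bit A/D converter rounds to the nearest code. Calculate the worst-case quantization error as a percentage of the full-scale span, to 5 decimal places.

0.00019 %

Rounding → worst-case error = ½ LSB = V_FS/2^19, so 100/524288 = 0.000190735 % of full scale.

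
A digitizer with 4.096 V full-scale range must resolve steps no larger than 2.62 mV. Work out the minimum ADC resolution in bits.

11 bits

Number of steps required ≥ 4.096 V / 2.62 mV = 1563.36.
Need 2^N ≥ 1563.36; 2^10 = 1024, 2^11 = 2048.
Minimum N = 11.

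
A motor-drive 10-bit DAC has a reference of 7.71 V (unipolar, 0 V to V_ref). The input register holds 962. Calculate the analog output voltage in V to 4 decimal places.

7.2432 V

LSB = 7.71 V / 2^10 = 7.529 mV.
V_out = 0 + 962 × 0.0075293 V = 7.24318 V.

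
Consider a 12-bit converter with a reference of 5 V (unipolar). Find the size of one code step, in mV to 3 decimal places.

1.221 mV

Full-scale span = 5 V.
LSB = 5 / 2^12 = 5 / 4096 = 0.0012207 V = 1.221 mV.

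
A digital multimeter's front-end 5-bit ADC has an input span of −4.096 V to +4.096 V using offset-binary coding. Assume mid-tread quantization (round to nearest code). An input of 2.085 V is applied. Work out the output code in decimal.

With 32 levels over 8.192 V, one step is 256.000 mV.
(V_in − V_low)/LSB = (2.085 − (−4.096)) / 0.256 = 24.145.
round(24.145) = 24.

code 24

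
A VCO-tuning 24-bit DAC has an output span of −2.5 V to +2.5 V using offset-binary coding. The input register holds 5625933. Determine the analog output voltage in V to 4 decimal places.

LSB = 5 V / 2^24 = 0.30 µV.
V_out = (−2.5) + 5625933 × 2.98023e-07 V = -0.823341 V.

-0.8233 V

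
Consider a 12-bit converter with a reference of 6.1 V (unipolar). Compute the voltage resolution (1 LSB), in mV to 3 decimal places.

1.489 mV

Full-scale span = 6.1 V.
LSB = 6.1 / 2^12 = 6.1 / 4096 = 0.00148926 V = 1.489 mV.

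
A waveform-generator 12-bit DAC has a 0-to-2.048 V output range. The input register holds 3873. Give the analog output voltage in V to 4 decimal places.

1.9365 V

LSB = 2.048 V / 2^12 = 0.500 mV.
V_out = 0 + 3873 × 0.0005 V = 1.9365 V.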